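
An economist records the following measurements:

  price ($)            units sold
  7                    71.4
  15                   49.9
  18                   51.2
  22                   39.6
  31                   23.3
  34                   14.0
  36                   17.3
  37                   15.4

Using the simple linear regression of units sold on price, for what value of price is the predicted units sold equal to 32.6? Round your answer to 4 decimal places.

n = 8, Σx = 200, Σy = 282.1, Σxy = 5432, Σx² = 5864
Sxx = Σx² − (Σx)²/n = 5864 − 5000 = 864
Sxy = Σxy − (Σx)(Σy)/n = 5432 − 7052.5 = -1620.5
b = Sxy/Sxx = -1620.5/864 = -1.875579
a = ȳ − b·x̄ = 35.2625 − (-1.875579)·25 = 82.151968
Set a + b·x = 32.6: x = (32.6 − 82.151968) / (-1.875579) = 26.419562

26.4196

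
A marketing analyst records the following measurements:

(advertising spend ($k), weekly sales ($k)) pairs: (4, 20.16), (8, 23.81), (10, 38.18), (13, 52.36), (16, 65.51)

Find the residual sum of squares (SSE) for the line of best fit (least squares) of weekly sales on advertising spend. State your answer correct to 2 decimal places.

86.87

n = 5, Σx = 51, Σy = 200.02, Σxy = 2381.76, Σx² = 605, Σy² = 9464.1838
Sxx = Σx² − (Σx)²/n = 605 − 520.2 = 84.8
Sxy = Σxy − (Σx)(Σy)/n = 2381.76 − 2040.204 = 341.556
Syy = Σy² − (Σy)²/n = 9464.1838 − 8001.60008 = 1462.58372
b = Sxy/Sxx = 341.556/84.8 = 4.027783
SSE = Syy − b·Sxy = 1462.58372 − 4.027783·341.556 = 86.870263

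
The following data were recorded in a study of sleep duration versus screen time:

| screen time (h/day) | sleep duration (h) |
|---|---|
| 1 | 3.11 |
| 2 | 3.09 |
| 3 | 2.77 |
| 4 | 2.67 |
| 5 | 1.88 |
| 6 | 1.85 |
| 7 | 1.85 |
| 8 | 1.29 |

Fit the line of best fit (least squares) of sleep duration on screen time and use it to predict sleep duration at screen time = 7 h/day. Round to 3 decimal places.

1.644

n = 8, Σx = 36, Σy = 18.51, Σxy = 72.05, Σx² = 204
Sxx = Σx² − (Σx)²/n = 204 − 162 = 42
Sxy = Σxy − (Σx)(Σy)/n = 72.05 − 83.295 = -11.245
b = Sxy/Sxx = -11.245/42 = -0.267738
a = ȳ − b·x̄ = 2.31375 − (-0.267738)·4.5 = 3.518571
ŷ(7) = a + b·7 = 3.518571 + (-0.267738)·7 = 1.644405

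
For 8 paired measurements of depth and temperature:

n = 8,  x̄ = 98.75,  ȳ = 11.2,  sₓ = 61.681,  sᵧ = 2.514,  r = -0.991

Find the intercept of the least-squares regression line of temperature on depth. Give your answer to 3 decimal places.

b = r · sᵧ/sₓ = -0.991 · 2.514/61.681 = -0.040391
a = ȳ − b·x̄ = 11.2 − (-0.040391)·98.75 = 15.188638

15.189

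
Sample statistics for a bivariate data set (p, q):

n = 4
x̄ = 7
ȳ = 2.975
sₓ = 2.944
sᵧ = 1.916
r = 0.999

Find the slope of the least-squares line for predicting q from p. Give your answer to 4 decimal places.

0.6502

b = r · sᵧ/sₓ = 0.999 · 1.916/2.944 = 0.650164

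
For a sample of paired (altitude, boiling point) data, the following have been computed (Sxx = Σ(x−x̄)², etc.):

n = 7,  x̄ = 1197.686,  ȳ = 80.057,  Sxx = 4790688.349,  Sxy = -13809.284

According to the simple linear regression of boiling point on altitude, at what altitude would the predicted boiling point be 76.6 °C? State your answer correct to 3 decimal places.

2396.981

b = Sxy/Sxx = -13809.284/4790688.349 = -0.002883
a = ȳ − b·x̄ = 80.057 − (-0.002883)·1197.686 = 83.509361
Set a + b·x = 76.6: x = (76.6 − 83.509361) / (-0.002883) = 2396.981316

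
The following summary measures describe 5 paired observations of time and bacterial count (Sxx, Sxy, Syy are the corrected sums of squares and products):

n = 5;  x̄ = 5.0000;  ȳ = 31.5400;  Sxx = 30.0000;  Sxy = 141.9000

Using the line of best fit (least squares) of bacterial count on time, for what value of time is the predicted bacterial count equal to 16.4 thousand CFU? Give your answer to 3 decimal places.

1.799

b = Sxy/Sxx = 141.9/30 = 4.73
a = ȳ − b·x̄ = 31.54 − 4.73·5 = 7.89
Set a + b·x = 16.4: x = (16.4 − 7.89) / 4.73 = 1.799154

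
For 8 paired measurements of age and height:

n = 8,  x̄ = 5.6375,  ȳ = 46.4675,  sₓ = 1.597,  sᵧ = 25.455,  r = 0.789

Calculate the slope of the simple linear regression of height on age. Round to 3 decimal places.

12.576

b = r · sᵧ/sₓ = 0.789 · 25.455/1.597 = 12.576077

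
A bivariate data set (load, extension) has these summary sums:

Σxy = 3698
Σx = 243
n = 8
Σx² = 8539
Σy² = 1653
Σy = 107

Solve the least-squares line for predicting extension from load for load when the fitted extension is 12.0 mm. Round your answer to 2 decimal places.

26.82

Sxx = Σx² − (Σx)²/n = 8539 − 7381.125 = 1157.875
Sxy = Σxy − (Σx)(Σy)/n = 3698 − 3250.125 = 447.875
b = Sxy/Sxx = 447.875/1157.875 = 0.386808
a = ȳ − b·x̄ = 13.375 − 0.386808·30.375 = 1.625715
Set a + b·x = 12.0: x = (12.0 − 1.625715) / 0.386808 = 26.820262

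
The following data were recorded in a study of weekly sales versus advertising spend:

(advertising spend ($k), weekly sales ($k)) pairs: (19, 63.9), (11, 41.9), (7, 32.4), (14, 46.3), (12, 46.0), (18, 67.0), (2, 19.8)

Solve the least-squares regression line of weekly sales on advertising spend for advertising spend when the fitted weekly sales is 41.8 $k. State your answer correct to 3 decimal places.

10.562

n = 7, Σx = 83, Σy = 317.3, Σxy = 4347.6, Σx² = 1199
Sxx = Σx² − (Σx)²/n = 1199 − 984.142857 = 214.857143
Sxy = Σxy − (Σx)(Σy)/n = 4347.6 − 3762.271429 = 585.328571
b = Sxy/Sxx = 585.328571/214.857143 = 2.724269
a = ȳ − b·x̄ = 45.328571 − 2.724269·11.857143 = 13.026529
Set a + b·x = 41.8: x = (41.8 − 13.026529) / 2.724269 = 10.561907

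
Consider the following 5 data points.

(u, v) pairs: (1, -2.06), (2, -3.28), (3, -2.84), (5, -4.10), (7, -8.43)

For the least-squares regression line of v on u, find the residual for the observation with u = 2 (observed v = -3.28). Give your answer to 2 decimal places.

n = 5, Σx = 18, Σy = -20.71, Σxy = -96.65, Σx² = 88
Sxx = Σx² − (Σx)²/n = 88 − 64.8 = 23.2
Sxy = Σxy − (Σx)(Σy)/n = -96.65 − (-74.556) = -22.094
b = Sxy/Sxx = -22.094/23.2 = -0.952328
a = ȳ − b·x̄ = -4.142 − (-0.952328)·3.6 = -0.713621
ŷ(2) = -0.713621 + (-0.952328)·2 = -2.618276
residual = y − ŷ = -3.28 − (-2.618276) = -0.661724

-0.66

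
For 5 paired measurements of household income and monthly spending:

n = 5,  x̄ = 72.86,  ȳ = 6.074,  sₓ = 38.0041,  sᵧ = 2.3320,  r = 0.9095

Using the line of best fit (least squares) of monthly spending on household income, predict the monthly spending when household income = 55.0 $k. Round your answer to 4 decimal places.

5.0773

b = r · sᵧ/sₓ = 0.9095 · 2.332/38.0041 = 0.055809
a = ȳ − b·x̄ = 6.074 − 0.055809·72.86 = 2.007789
ŷ(55.0) = a + b·55.0 = 2.007789 + 0.055809·55 = 5.077259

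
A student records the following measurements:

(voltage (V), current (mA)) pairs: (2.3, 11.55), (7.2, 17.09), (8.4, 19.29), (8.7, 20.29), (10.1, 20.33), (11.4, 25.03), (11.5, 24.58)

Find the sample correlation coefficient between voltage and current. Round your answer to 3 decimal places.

0.977

n = 7, Σx = 59.6, Σy = 138.16, Σxy = 1261.517, Σx² = 567.6, Σy² = 2853.245
Sxx = Σx² − (Σx)²/n = 567.6 − 507.451429 = 60.148571
Sxy = Σxy − (Σx)(Σy)/n = 1261.517 − 1176.333714 = 85.183286
Syy = Σy² − (Σy)²/n = 2853.245 − 2726.883657 = 126.361343
r = Sxy/√(Sxx·Syy) = 85.183286/√(7600.454257) = 85.183286/87.180584 = 0.977090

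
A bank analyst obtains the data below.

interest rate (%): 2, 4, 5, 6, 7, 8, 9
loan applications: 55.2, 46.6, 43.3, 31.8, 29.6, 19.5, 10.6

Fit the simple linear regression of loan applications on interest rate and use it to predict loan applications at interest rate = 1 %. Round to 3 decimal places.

64.888

n = 7, Σx = 41, Σy = 236.6, Σxy = 1162.7, Σx² = 275
Sxx = Σx² − (Σx)²/n = 275 − 240.142857 = 34.857143
Sxy = Σxy − (Σx)(Σy)/n = 1162.7 − 1385.8 = -223.1
b = Sxy/Sxx = -223.1/34.857143 = -6.400410
a = ȳ − b·x̄ = 33.8 − (-6.400410)·5.857143 = 71.288115
ŷ(1) = a + b·1 = 71.288115 + (-6.400410)·1 = 64.887705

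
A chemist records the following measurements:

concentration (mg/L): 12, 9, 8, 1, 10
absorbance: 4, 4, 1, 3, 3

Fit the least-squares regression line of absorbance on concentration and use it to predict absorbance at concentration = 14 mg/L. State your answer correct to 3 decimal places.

3.429

n = 5, Σx = 40, Σy = 15, Σxy = 125, Σx² = 390
Sxx = Σx² − (Σx)²/n = 390 − 320 = 70
Sxy = Σxy − (Σx)(Σy)/n = 125 − 120 = 5
b = Sxy/Sxx = 5/70 = 0.071429
a = ȳ − b·x̄ = 3 − 0.071429·8 = 2.428571
ŷ(14) = a + b·14 = 2.428571 + 0.071429·14 = 3.428571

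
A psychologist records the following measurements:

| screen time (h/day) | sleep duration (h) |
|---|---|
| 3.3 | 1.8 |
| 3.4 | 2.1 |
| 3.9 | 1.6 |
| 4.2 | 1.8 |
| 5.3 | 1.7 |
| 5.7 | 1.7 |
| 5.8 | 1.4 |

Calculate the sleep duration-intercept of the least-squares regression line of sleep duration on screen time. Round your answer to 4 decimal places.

n = 7, Σx = 31.6, Σy = 12.1, Σxy = 53.7, Σx² = 149.52
Sxx = Σx² − (Σx)²/n = 149.52 − 142.651429 = 6.868571
Sxy = Σxy − (Σx)(Σy)/n = 53.7 − 54.622857 = -0.922857
b = Sxy/Sxx = -0.922857/6.868571 = -0.134359
a = ȳ − b·x̄ = 1.728571 − (-0.134359)·4.514286 = 2.335108

2.3351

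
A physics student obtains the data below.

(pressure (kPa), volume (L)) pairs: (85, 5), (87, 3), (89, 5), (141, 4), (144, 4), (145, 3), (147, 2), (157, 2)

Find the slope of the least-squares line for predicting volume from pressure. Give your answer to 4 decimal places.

-0.0246

n = 8, Σx = 995, Σy = 28, Σxy = 3314, Σx² = 130615
Sxx = Σx² − (Σx)²/n = 130615 − 123753.125 = 6861.875
Sxy = Σxy − (Σx)(Σy)/n = 3314 − 3482.5 = -168.5
b = Sxy/Sxx = -168.5/6861.875 = -0.024556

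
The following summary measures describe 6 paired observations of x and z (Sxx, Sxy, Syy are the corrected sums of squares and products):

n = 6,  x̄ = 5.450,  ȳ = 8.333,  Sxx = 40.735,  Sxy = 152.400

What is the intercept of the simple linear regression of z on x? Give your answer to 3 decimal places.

b = Sxy/Sxx = 152.4/40.735 = 3.741254
a = ȳ − b·x̄ = 8.333 − 3.741254·5.45 = -12.056837

-12.057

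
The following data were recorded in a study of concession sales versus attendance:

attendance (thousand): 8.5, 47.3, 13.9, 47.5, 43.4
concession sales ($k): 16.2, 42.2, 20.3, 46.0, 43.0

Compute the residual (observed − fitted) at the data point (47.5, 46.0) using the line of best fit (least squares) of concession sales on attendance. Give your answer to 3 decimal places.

n = 5, Σx = 160.6, Σy = 167.7, Σxy = 6467.13, Σx² = 6642.56
Sxx = Σx² − (Σx)²/n = 6642.56 − 5158.472 = 1484.088
Sxy = Σxy − (Σx)(Σy)/n = 6467.13 − 5386.524 = 1080.606
b = Sxy/Sxx = 1080.606/1484.088 = 0.728128
a = ȳ − b·x̄ = 33.54 − 0.728128·32.12 = 10.152529
ŷ(47.5) = 10.152529 + 0.728128·47.5 = 44.738608
residual = y − ŷ = 46.0 − 44.738608 = 1.261392

1.261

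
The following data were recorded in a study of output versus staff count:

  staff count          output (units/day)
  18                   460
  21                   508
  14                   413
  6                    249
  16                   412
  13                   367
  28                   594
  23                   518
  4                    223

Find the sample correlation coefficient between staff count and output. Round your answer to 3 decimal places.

n = 9, Σx = 143, Σy = 3744, Σxy = 67025, Σx² = 2751, Σy² = 1677556
Sxx = Σx² − (Σx)²/n = 2751 − 2272.111111 = 478.888889
Sxy = Σxy − (Σx)(Σy)/n = 67025 − 59488 = 7537
Syy = Σy² − (Σy)²/n = 1677556 − 1557504 = 120052
r = Sxy/√(Sxx·Syy) = 7537/√(57491568.888889) = 7537/7582.319493 = 0.994023

0.994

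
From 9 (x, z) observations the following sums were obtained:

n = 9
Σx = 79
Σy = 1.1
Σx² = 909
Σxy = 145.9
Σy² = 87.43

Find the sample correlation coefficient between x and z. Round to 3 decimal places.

0.993

Sxx = Σx² − (Σx)²/n = 909 − 693.444444 = 215.555556
Sxy = Σxy − (Σx)(Σy)/n = 145.9 − 9.655556 = 136.244444
Syy = Σy² − (Σy)²/n = 87.43 − 0.134444 = 87.295556
r = Sxy/√(Sxx·Syy) = 136.244444/√(18817.041975) = 136.244444/137.175224 = 0.993215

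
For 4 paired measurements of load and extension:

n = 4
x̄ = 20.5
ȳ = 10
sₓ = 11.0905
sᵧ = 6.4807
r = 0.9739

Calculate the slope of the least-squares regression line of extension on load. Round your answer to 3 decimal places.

0.569

b = r · sᵧ/sₓ = 0.9739 · 6.4807/11.0905 = 0.569096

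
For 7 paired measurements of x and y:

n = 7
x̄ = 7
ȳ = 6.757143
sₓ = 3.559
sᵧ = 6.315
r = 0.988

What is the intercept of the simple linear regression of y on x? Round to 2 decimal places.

-5.51

b = r · sᵧ/sₓ = 0.988 · 6.315/3.559 = 1.753082
a = ȳ − b·x̄ = 6.757143 − 1.753082·7 = -5.514433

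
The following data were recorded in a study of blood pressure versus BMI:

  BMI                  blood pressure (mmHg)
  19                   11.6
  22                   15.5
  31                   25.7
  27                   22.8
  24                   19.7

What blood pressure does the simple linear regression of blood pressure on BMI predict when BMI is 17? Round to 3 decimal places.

n = 5, Σx = 123, Σy = 95.3, Σxy = 2446.5, Σx² = 3111
Sxx = Σx² − (Σx)²/n = 3111 − 3025.8 = 85.2
Sxy = Σxy − (Σx)(Σy)/n = 2446.5 − 2344.38 = 102.12
b = Sxy/Sxx = 102.12/85.2 = 1.198592
a = ȳ − b·x̄ = 19.06 − 1.198592·24.6 = -10.425352
ŷ(17) = a + b·17 = -10.425352 + 1.198592·17 = 9.950704

9.951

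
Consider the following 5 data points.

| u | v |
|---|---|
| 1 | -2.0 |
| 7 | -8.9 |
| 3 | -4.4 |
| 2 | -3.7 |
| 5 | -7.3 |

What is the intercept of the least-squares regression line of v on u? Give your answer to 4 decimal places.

-1.1138

n = 5, Σx = 18, Σy = -26.3, Σxy = -121.4, Σx² = 88
Sxx = Σx² − (Σx)²/n = 88 − 64.8 = 23.2
Sxy = Σxy − (Σx)(Σy)/n = -121.4 − (-94.68) = -26.72
b = Sxy/Sxx = -26.72/23.2 = -1.151724
a = ȳ − b·x̄ = -5.26 − (-1.151724)·3.6 = -1.113793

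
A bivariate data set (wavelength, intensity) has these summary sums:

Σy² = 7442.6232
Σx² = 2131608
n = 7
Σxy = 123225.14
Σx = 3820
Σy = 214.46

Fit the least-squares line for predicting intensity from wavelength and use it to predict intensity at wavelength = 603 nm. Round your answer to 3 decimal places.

38.187

Sxx = Σx² − (Σx)²/n = 2131608 − 2084628.571429 = 46979.428571
Sxy = Σxy − (Σx)(Σy)/n = 123225.14 − 117033.885714 = 6191.254286
b = Sxy/Sxx = 6191.254286/46979.428571 = 0.131786
a = ȳ − b·x̄ = 30.637143 − 0.131786·545.714286 = -41.280631
ŷ(603) = a + b·603 = -41.280631 + 0.131786·603 = 38.186626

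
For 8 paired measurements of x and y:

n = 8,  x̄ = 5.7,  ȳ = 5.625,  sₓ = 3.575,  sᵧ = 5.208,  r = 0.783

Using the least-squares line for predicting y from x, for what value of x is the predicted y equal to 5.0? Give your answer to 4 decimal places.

5.1521

b = r · sᵧ/sₓ = 0.783 · 5.208/3.575 = 1.140661
a = ȳ − b·x̄ = 5.625 − 1.140661·5.7 = -0.876769
Set a + b·x = 5.0: x = (5.0 − (-0.876769)) / 1.140661 = 5.152072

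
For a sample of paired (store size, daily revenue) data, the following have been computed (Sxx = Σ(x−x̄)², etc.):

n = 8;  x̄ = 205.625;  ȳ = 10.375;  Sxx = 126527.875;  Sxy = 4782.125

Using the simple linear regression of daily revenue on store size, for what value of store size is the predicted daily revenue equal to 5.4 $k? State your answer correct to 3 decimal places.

73.994

b = Sxy/Sxx = 4782.125/126527.875 = 0.037795
a = ȳ − b·x̄ = 10.375 − 0.037795·205.625 = 2.603397
Set a + b·x = 5.4: x = (5.4 − 2.603397) / 0.037795 = 73.993941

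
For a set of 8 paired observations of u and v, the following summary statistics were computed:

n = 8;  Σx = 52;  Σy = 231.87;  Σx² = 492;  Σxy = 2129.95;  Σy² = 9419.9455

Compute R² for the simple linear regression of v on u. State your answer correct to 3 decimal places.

0.933

Sxx = Σx² − (Σx)²/n = 492 − 338 = 154
Sxy = Σxy − (Σx)(Σy)/n = 2129.95 − 1507.155 = 622.795
Syy = Σy² − (Σy)²/n = 9419.9455 − 6720.462113 = 2699.483387
R² = Sxy²/(Sxx·Syy) = (622.795)²/(154·2699.483387) = 0.933015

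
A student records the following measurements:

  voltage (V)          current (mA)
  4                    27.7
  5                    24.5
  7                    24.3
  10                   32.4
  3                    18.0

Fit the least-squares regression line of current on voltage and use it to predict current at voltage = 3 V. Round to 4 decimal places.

n = 5, Σx = 29, Σy = 126.9, Σxy = 781.4, Σx² = 199
Sxx = Σx² − (Σx)²/n = 199 − 168.2 = 30.8
Sxy = Σxy − (Σx)(Σy)/n = 781.4 − 736.02 = 45.38
b = Sxy/Sxx = 45.38/30.8 = 1.473377
a = ȳ − b·x̄ = 25.38 − 1.473377·5.8 = 16.834416
ŷ(3) = a + b·3 = 16.834416 + 1.473377·3 = 21.254545

21.2545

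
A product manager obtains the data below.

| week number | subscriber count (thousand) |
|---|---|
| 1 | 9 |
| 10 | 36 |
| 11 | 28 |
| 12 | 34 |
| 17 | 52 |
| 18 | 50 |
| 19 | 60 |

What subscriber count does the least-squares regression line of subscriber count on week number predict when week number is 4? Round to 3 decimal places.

15.423

n = 7, Σx = 88, Σy = 269, Σxy = 4009, Σx² = 1340
Sxx = Σx² − (Σx)²/n = 1340 − 1106.285714 = 233.714286
Sxy = Σxy − (Σx)(Σy)/n = 4009 − 3381.714286 = 627.285714
b = Sxy/Sxx = 627.285714/233.714286 = 2.683985
a = ȳ − b·x̄ = 38.428571 − 2.683985·12.571429 = 4.687042
ŷ(4) = a + b·4 = 4.687042 + 2.683985·4 = 15.422983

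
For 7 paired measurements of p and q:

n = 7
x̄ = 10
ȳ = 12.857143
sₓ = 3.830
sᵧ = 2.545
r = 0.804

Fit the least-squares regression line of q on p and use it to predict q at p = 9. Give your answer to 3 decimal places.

b = r · sᵧ/sₓ = 0.804 · 2.545/3.83 = 0.534251
a = ȳ − b·x̄ = 12.857143 − 0.534251·10 = 7.514636
ŷ(9) = a + b·9 = 7.514636 + 0.534251·9 = 12.322892

12.323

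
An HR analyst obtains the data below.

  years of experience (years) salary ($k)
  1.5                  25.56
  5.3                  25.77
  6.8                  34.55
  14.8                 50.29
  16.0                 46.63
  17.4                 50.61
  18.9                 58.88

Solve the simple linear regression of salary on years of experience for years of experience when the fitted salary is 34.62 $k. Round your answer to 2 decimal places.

n = 7, Σx = 80.7, Σy = 292.29, Σxy = 3893.679, Σx² = 1211.59
Sxx = Σx² − (Σx)²/n = 1211.59 − 930.355714 = 281.234286
Sxy = Σxy − (Σx)(Σy)/n = 3893.679 − 3369.686143 = 523.992857
b = Sxy/Sxx = 523.992857/281.234286 = 1.863190
a = ȳ − b·x̄ = 41.755714 − 1.863190·11.528571 = 20.275797
Set a + b·x = 34.62: x = (34.62 − 20.275797) / 1.863190 = 7.698734

7.70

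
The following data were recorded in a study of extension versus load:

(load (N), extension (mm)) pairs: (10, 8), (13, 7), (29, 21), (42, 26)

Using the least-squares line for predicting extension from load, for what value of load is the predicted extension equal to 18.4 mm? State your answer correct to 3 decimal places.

28.147

n = 4, Σx = 94, Σy = 62, Σxy = 1872, Σx² = 2874
Sxx = Σx² − (Σx)²/n = 2874 − 2209 = 665
Sxy = Σxy − (Σx)(Σy)/n = 1872 − 1457 = 415
b = Sxy/Sxx = 415/665 = 0.624060
a = ȳ − b·x̄ = 15.5 − 0.624060·23.5 = 0.834586
Set a + b·x = 18.4: x = (18.4 − 0.834586) / 0.624060 = 28.146988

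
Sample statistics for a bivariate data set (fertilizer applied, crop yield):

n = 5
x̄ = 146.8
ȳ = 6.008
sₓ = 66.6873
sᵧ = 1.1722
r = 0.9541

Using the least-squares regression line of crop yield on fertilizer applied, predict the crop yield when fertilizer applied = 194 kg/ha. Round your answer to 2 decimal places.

6.80

b = r · sᵧ/sₓ = 0.9541 · 1.1722/66.6873 = 0.016771
a = ȳ − b·x̄ = 6.008 − 0.016771·146.8 = 3.546054
ŷ(194) = a + b·194 = 3.546054 + 0.016771·194 = 6.799579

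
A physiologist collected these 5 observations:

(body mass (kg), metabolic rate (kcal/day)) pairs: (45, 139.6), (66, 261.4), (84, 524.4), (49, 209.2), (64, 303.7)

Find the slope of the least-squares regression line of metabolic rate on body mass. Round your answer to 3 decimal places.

9.022

n = 5, Σx = 308, Σy = 1438.3, Σxy = 97271.6, Σx² = 19934
Sxx = Σx² − (Σx)²/n = 19934 − 18972.8 = 961.2
Sxy = Σxy − (Σx)(Σy)/n = 97271.6 − 88599.28 = 8672.32
b = Sxy/Sxx = 8672.32/961.2 = 9.022389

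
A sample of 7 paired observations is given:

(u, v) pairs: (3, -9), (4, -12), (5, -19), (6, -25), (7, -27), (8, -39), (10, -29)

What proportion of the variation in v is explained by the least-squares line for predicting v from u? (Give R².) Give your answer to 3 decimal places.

0.731

n = 7, Σx = 43, Σy = -160, Σxy = -1111, Σx² = 299, Σy² = 4302
Sxx = Σx² − (Σx)²/n = 299 − 264.142857 = 34.857143
Sxy = Σxy − (Σx)(Σy)/n = -1111 − (-982.857143) = -128.142857
Syy = Σy² − (Σy)²/n = 4302 − 3657.142857 = 644.857143
R² = Sxy²/(Sxx·Syy) = (-128.142857)²/(34.857143·644.857143) = 0.730522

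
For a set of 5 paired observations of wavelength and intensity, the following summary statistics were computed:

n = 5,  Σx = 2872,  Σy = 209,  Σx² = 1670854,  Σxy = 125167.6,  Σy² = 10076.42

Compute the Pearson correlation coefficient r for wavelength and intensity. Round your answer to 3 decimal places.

0.961

Sxx = Σx² − (Σx)²/n = 1670854 − 1649676.8 = 21177.2
Sxy = Σxy − (Σx)(Σy)/n = 125167.6 − 120049.6 = 5118
Syy = Σy² − (Σy)²/n = 10076.42 − 8736.2 = 1340.22
r = Sxy/√(Sxx·Syy) = 5118/√(28382106.984) = 5118/5327.485991 = 0.960678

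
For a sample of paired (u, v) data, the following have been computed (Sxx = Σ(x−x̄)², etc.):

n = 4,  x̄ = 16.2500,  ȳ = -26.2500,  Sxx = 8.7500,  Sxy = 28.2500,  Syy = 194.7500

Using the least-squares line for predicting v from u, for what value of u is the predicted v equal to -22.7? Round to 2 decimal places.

b = Sxy/Sxx = 28.25/8.75 = 3.228571
a = ȳ − b·x̄ = -26.25 − 3.228571·16.25 = -78.714286
Set a + b·x = -22.7: x = (-22.7 − (-78.714286)) / 3.228571 = 17.349558

17.35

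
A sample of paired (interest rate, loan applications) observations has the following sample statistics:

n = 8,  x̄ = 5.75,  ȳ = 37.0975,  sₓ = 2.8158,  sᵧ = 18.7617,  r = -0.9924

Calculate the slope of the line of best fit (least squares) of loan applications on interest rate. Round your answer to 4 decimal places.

-6.6124

b = r · sᵧ/sₓ = -0.9924 · 18.7617/2.8158 = -6.612370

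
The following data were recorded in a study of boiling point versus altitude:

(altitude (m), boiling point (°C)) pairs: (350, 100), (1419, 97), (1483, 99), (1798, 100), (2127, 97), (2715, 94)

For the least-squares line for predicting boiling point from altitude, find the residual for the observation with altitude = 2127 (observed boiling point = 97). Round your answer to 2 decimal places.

0.22

n = 6, Σx = 9892, Σy = 587, Σxy = 960789, Σx² = 19463508
Sxx = Σx² − (Σx)²/n = 19463508 − 16308610.666667 = 3154897.333333
Sxy = Σxy − (Σx)(Σy)/n = 960789 − 967767.333333 = -6978.333333
b = Sxy/Sxx = -6978.333333/3154897.333333 = -0.002212
a = ȳ − b·x̄ = 97.833333 − (-0.002212)·1648.666667 = 101.480027
ŷ(2127) = 101.480027 + (-0.002212)·2127 = 96.775305
residual = y − ŷ = 97 − 96.775305 = 0.224695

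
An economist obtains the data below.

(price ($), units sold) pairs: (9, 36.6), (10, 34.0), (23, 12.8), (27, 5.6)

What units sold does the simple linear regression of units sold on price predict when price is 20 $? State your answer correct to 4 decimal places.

n = 4, Σx = 69, Σy = 89, Σxy = 1115, Σx² = 1439
Sxx = Σx² − (Σx)²/n = 1439 − 1190.25 = 248.75
Sxy = Σxy − (Σx)(Σy)/n = 1115 − 1535.25 = -420.25
b = Sxy/Sxx = -420.25/248.75 = -1.689447
a = ȳ − b·x̄ = 22.25 − (-1.689447)·17.25 = 51.392965
ŷ(20) = a + b·20 = 51.392965 + (-1.689447)·20 = 17.604020

17.6040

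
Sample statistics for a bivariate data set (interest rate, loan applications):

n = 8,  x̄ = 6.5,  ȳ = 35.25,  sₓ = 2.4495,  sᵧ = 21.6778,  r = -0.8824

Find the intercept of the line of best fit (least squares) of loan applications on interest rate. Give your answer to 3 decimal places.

86.009

b = r · sᵧ/sₓ = -0.8824 · 21.6778/2.4495 = -7.809141
a = ȳ − b·x̄ = 35.25 − (-7.809141)·6.5 = 86.009416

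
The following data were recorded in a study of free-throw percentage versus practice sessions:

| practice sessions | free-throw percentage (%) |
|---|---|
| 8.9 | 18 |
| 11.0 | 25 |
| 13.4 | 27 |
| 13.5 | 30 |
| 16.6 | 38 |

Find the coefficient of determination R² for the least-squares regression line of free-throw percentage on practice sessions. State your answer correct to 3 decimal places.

0.959

n = 5, Σx = 63.4, Σy = 138, Σxy = 1832.8, Σx² = 837.58, Σy² = 4022
Sxx = Σx² − (Σx)²/n = 837.58 − 803.912 = 33.668
Sxy = Σxy − (Σx)(Σy)/n = 1832.8 − 1749.84 = 82.96
Syy = Σy² − (Σy)²/n = 4022 − 3808.8 = 213.2
R² = Sxy²/(Sxx·Syy) = (82.96)²/(33.668·213.2) = 0.958811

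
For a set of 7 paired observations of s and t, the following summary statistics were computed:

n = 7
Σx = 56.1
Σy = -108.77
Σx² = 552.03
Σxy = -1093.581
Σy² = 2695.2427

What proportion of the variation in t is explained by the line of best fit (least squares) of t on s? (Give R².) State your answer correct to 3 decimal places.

Sxx = Σx² − (Σx)²/n = 552.03 − 449.601429 = 102.428571
Sxy = Σxy − (Σx)(Σy)/n = -1093.581 − (-871.713857) = -221.867143
Syy = Σy² − (Σy)²/n = 2695.2427 − 1690.130414 = 1005.112286
R² = Sxy²/(Sxx·Syy) = (-221.867143)²/(102.428571·1005.112286) = 0.478135

0.478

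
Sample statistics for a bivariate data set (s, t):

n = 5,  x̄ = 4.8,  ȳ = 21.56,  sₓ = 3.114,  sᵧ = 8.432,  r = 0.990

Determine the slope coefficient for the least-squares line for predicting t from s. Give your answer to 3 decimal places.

2.681

b = r · sᵧ/sₓ = 0.99 · 8.432/3.114 = 2.680694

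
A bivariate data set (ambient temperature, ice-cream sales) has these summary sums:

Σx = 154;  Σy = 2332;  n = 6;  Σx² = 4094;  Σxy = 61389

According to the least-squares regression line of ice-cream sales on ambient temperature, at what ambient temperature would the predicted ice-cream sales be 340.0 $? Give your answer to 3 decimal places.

Sxx = Σx² − (Σx)²/n = 4094 − 3952.666667 = 141.333333
Sxy = Σxy − (Σx)(Σy)/n = 61389 − 59854.666667 = 1534.333333
b = Sxy/Sxx = 1534.333333/141.333333 = 10.856132
a = ȳ − b·x̄ = 388.666667 − 10.856132·25.666667 = 110.025943
Set a + b·x = 340.0: x = (340.0 − 110.025943) / 10.856132 = 21.183793

21.184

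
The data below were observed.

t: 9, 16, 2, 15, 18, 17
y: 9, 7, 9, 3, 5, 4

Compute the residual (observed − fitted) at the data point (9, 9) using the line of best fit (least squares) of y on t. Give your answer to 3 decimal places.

1.611

n = 6, Σx = 77, Σy = 37, Σxy = 414, Σx² = 1179
Sxx = Σx² − (Σx)²/n = 1179 − 988.166667 = 190.833333
Sxy = Σxy − (Σx)(Σy)/n = 414 − 474.833333 = -60.833333
b = Sxy/Sxx = -60.833333/190.833333 = -0.318777
a = ȳ − b·x̄ = 6.166667 − (-0.318777)·12.833333 = 10.257642
ŷ(9) = 10.257642 + (-0.318777)·9 = 7.388646
residual = y − ŷ = 9 − 7.388646 = 1.611354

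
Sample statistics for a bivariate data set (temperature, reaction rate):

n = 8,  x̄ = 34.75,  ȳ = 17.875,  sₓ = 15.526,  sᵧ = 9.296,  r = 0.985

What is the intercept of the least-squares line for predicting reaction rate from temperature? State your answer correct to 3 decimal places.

b = r · sᵧ/sₓ = 0.985 · 9.296/15.526 = 0.589757
a = ȳ − b·x̄ = 17.875 − 0.589757·34.75 = -2.619040

-2.619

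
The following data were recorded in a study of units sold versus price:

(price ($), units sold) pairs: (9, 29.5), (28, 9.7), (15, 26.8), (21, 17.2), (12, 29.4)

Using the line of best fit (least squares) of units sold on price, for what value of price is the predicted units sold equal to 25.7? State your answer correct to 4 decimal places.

n = 5, Σx = 85, Σy = 112.6, Σxy = 1653.1, Σx² = 1675
Sxx = Σx² − (Σx)²/n = 1675 − 1445 = 230
Sxy = Σxy − (Σx)(Σy)/n = 1653.1 − 1914.2 = -261.1
b = Sxy/Sxx = -261.1/230 = -1.135217
a = ȳ − b·x̄ = 22.52 − (-1.135217)·17 = 41.818696
Set a + b·x = 25.7: x = (25.7 − 41.818696) / (-1.135217) = 14.198774

14.1988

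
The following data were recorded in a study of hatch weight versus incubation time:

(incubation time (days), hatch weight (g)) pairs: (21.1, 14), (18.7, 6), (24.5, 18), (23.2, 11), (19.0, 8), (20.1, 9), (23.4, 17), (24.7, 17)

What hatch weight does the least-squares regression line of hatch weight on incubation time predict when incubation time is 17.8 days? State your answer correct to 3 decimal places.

n = 8, Σx = 174.7, Σy = 100, Σxy = 2254.4, Σx² = 3856.05
Sxx = Σx² − (Σx)²/n = 3856.05 − 3815.01125 = 41.03875
Sxy = Σxy − (Σx)(Σy)/n = 2254.4 − 2183.75 = 70.65
b = Sxy/Sxx = 70.65/41.03875 = 1.721544
a = ȳ − b·x̄ = 12.5 − 1.721544·21.8375 = -25.094210
ŷ(17.8) = a + b·17.8 = -25.094210 + 1.721544·17.8 = 5.549267

5.549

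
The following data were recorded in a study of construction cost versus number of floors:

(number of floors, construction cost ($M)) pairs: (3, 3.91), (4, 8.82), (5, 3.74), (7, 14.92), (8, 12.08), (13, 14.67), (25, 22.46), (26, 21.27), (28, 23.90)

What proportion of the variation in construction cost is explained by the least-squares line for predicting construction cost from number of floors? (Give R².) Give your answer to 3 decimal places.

n = 9, Σx = 119, Σy = 125.77, Σxy = 2241.22, Σx² = 2417, Σy² = 2218.8843
Sxx = Σx² − (Σx)²/n = 2417 − 1573.444444 = 843.555556
Sxy = Σxy − (Σx)(Σy)/n = 2241.22 − 1662.958889 = 578.261111
Syy = Σy² − (Σy)²/n = 2218.8843 − 1757.565878 = 461.318422
R² = Sxy²/(Sxx·Syy) = (578.261111)²/(843.555556·461.318422) = 0.859278

0.859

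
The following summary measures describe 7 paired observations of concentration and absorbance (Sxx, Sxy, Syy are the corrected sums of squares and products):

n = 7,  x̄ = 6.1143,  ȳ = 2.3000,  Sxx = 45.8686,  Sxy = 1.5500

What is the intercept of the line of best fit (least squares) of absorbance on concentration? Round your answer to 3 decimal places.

2.093

b = Sxy/Sxx = 1.55/45.8686 = 0.033792
a = ȳ − b·x̄ = 2.3 − 0.033792·6.1143 = 2.093384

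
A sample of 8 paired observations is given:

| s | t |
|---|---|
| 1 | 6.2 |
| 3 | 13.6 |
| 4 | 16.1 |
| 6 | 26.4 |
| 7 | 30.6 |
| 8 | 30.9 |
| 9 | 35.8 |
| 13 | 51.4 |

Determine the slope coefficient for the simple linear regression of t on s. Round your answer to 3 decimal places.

n = 8, Σx = 51, Σy = 211, Σxy = 1721.6, Σx² = 425
Sxx = Σx² − (Σx)²/n = 425 − 325.125 = 99.875
Sxy = Σxy − (Σx)(Σy)/n = 1721.6 − 1345.125 = 376.475
b = Sxy/Sxx = 376.475/99.875 = 3.769462

3.769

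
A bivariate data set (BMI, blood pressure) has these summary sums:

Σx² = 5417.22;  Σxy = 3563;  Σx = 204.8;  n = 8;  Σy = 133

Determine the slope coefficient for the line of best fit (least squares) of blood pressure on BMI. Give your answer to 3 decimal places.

Sxx = Σx² − (Σx)²/n = 5417.22 − 5242.88 = 174.34
Sxy = Σxy − (Σx)(Σy)/n = 3563 − 3404.8 = 158.2
b = Sxy/Sxx = 158.2/174.34 = 0.907422

0.907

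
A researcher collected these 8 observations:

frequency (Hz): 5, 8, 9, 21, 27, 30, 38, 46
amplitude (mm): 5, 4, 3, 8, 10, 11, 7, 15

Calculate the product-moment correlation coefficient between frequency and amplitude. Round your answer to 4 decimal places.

n = 8, Σx = 184, Σy = 63, Σxy = 1808, Σx² = 5800, Σy² = 609
Sxx = Σx² − (Σx)²/n = 5800 − 4232 = 1568
Sxy = Σxy − (Σx)(Σy)/n = 1808 − 1449 = 359
Syy = Σy² − (Σy)²/n = 609 − 496.125 = 112.875
r = Sxy/√(Sxx·Syy) = 359/√(176988) = 359/420.699418 = 0.853341

0.8533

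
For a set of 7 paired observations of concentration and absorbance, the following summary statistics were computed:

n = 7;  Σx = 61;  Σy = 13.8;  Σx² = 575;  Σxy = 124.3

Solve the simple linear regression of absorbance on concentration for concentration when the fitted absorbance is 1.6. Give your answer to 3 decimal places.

4.724

Sxx = Σx² − (Σx)²/n = 575 − 531.571429 = 43.428571
Sxy = Σxy − (Σx)(Σy)/n = 124.3 − 120.257143 = 4.042857
b = Sxy/Sxx = 4.042857/43.428571 = 0.093092
a = ȳ − b·x̄ = 1.971429 − 0.093092·8.714286 = 1.160197
Set a + b·x = 1.6: x = (1.6 − 1.160197) / 0.093092 = 4.724382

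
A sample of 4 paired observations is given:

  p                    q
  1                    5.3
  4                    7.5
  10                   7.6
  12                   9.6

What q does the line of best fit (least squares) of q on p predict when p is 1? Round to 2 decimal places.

n = 4, Σx = 27, Σy = 30, Σxy = 226.5, Σx² = 261
Sxx = Σx² − (Σx)²/n = 261 − 182.25 = 78.75
Sxy = Σxy − (Σx)(Σy)/n = 226.5 − 202.5 = 24
b = Sxy/Sxx = 24/78.75 = 0.304762
a = ȳ − b·x̄ = 7.5 − 0.304762·6.75 = 5.442857
ŷ(1) = a + b·1 = 5.442857 + 0.304762·1 = 5.747619

5.75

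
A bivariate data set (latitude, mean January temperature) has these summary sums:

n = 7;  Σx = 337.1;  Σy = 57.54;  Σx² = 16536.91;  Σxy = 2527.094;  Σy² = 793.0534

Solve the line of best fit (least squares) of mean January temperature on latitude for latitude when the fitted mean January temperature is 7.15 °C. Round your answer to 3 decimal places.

49.487

Sxx = Σx² − (Σx)²/n = 16536.91 − 16233.772857 = 303.137143
Sxy = Σxy − (Σx)(Σy)/n = 2527.094 − 2770.962 = -243.868
b = Sxy/Sxx = -243.868/303.137143 = -0.804481
a = ȳ − b·x̄ = 8.22 − (-0.804481)·48.157143 = 46.961495
Set a + b·x = 7.15: x = (7.15 − 46.961495) / (-0.804481) = 49.487193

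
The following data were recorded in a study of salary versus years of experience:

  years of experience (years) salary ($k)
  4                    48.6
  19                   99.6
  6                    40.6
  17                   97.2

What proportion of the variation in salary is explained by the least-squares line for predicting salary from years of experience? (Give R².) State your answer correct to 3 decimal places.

n = 4, Σx = 46, Σy = 286, Σxy = 3982.8, Σx² = 702, Σy² = 23378.32
Sxx = Σx² − (Σx)²/n = 702 − 529 = 173
Sxy = Σxy − (Σx)(Σy)/n = 3982.8 − 3289 = 693.8
Syy = Σy² − (Σy)²/n = 23378.32 − 20449 = 2929.32
R² = Sxy²/(Sxx·Syy) = (693.8)²/(173·2929.32) = 0.949851

0.950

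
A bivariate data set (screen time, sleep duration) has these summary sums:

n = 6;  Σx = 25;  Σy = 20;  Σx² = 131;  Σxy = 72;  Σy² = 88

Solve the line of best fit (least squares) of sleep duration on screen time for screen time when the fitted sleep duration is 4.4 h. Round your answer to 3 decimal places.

1.641

Sxx = Σx² − (Σx)²/n = 131 − 104.166667 = 26.833333
Sxy = Σxy − (Σx)(Σy)/n = 72 − 83.333333 = -11.333333
b = Sxy/Sxx = -11.333333/26.833333 = -0.422360
a = ȳ − b·x̄ = 3.333333 − (-0.422360)·4.166667 = 5.093168
Set a + b·x = 4.4: x = (4.4 − 5.093168) / (-0.422360) = 1.641176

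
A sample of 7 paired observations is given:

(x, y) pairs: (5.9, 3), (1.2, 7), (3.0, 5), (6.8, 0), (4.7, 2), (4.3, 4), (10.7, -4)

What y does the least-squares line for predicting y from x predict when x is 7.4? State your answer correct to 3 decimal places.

n = 7, Σx = 36.6, Σy = 17, Σxy = 24.9, Σx² = 246.56
Sxx = Σx² − (Σx)²/n = 246.56 − 191.365714 = 55.194286
Sxy = Σxy − (Σx)(Σy)/n = 24.9 − 88.885714 = -63.985714
b = Sxy/Sxx = -63.985714/55.194286 = -1.159281
a = ȳ − b·x̄ = 2.428571 − (-1.159281)·5.228571 = 8.489958
ŷ(7.4) = a + b·7.4 = 8.489958 + (-1.159281)·7.4 = -0.088726

-0.089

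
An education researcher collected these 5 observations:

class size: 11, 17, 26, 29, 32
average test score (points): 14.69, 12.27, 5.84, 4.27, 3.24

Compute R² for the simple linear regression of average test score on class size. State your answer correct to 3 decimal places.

0.989

n = 5, Σx = 115, Σy = 40.31, Σxy = 749.53, Σx² = 2951, Σy² = 429.1851
Sxx = Σx² − (Σx)²/n = 2951 − 2645 = 306
Sxy = Σxy − (Σx)(Σy)/n = 749.53 − 927.13 = -177.6
Syy = Σy² − (Σy)²/n = 429.1851 − 324.97922 = 104.20588
R² = Sxy²/(Sxx·Syy) = (-177.6)²/(306·104.20588) = 0.989173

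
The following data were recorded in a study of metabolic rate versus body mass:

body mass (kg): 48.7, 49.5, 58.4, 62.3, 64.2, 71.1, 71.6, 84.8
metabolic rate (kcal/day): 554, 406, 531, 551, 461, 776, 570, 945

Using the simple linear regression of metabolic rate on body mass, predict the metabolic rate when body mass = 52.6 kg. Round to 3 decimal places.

465.377

n = 8, Σx = 510.6, Σy = 4794, Σxy = 318132.3, Σx² = 33608.24
Sxx = Σx² − (Σx)²/n = 33608.24 − 32589.045 = 1019.195
Sxy = Σxy − (Σx)(Σy)/n = 318132.3 − 305977.05 = 12155.25
b = Sxy/Sxx = 12155.25/1019.195 = 11.926324
a = ȳ − b·x̄ = 599.25 − 11.926324·63.825 = -161.947643
ŷ(52.6) = a + b·52.6 = -161.947643 + 11.926324·52.6 = 465.377011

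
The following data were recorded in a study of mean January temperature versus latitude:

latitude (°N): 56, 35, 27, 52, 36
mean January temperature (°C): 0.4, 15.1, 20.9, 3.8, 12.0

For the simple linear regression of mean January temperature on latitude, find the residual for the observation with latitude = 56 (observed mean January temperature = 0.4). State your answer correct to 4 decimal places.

n = 5, Σx = 206, Σy = 52.2, Σxy = 1744.8, Σx² = 9090
Sxx = Σx² − (Σx)²/n = 9090 − 8487.2 = 602.8
Sxy = Σxy − (Σx)(Σy)/n = 1744.8 − 2150.64 = -405.84
b = Sxy/Sxx = -405.84/602.8 = -0.673258
a = ȳ − b·x̄ = 10.44 − (-0.673258)·41.2 = 38.178235
ŷ(56) = 38.178235 + (-0.673258)·56 = 0.475780
residual = y − ŷ = 0.4 − 0.475780 = -0.075780

-0.0758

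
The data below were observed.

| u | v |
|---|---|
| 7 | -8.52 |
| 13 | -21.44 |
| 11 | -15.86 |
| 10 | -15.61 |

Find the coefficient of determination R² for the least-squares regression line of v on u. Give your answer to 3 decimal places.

n = 4, Σx = 41, Σy = -61.43, Σxy = -668.92, Σx² = 439, Σy² = 1027.4757
Sxx = Σx² − (Σx)²/n = 439 − 420.25 = 18.75
Sxy = Σxy − (Σx)(Σy)/n = -668.92 − (-629.6575) = -39.2625
Syy = Σy² − (Σy)²/n = 1027.4757 − 943.411225 = 84.064475
R² = Sxy²/(Sxx·Syy) = (-39.2625)²/(18.75·84.064475) = 0.978007

0.978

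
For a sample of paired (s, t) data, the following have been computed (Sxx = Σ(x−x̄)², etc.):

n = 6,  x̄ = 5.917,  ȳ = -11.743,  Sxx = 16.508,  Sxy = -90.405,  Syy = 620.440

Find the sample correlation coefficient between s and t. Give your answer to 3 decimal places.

r = Sxy/√(Sxx·Syy) = -90.405/√(10242.22352) = -90.405/101.203871 = -0.893296

-0.893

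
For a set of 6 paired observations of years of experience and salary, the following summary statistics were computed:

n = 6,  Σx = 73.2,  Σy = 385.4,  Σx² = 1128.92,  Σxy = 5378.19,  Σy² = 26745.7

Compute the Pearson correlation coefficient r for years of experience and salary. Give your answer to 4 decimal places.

0.9871

Sxx = Σx² − (Σx)²/n = 1128.92 − 893.04 = 235.88
Sxy = Σxy − (Σx)(Σy)/n = 5378.19 − 4701.88 = 676.31
Syy = Σy² − (Σy)²/n = 26745.7 − 24755.526667 = 1990.173333
r = Sxy/√(Sxx·Syy) = 676.31/√(469442.085867) = 676.31/685.158439 = 0.987086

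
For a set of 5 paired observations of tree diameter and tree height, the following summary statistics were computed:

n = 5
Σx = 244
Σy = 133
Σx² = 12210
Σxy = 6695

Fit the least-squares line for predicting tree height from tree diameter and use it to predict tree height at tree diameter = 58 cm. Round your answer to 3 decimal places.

32.816

Sxx = Σx² − (Σx)²/n = 12210 − 11907.2 = 302.8
Sxy = Σxy − (Σx)(Σy)/n = 6695 − 6490.4 = 204.6
b = Sxy/Sxx = 204.6/302.8 = 0.675694
a = ȳ − b·x̄ = 26.6 − 0.675694·48.8 = -6.373844
ŷ(58) = a + b·58 = -6.373844 + 0.675694·58 = 32.816380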